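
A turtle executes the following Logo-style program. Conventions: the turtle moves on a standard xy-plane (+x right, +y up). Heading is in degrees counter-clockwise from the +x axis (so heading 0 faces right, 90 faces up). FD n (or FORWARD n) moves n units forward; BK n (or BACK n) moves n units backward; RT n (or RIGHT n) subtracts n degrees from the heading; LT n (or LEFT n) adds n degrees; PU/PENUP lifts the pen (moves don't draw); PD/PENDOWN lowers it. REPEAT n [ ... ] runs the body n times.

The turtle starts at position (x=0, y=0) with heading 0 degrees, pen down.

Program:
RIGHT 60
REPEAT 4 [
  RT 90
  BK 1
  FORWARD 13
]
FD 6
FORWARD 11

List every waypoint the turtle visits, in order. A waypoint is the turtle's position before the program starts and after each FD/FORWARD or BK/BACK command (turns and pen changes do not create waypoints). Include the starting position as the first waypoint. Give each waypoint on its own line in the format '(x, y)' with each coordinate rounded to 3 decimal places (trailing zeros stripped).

Answer: (0, 0)
(0.866, 0.5)
(-10.392, -6)
(-9.892, -6.866)
(-16.392, 4.392)
(-17.258, 3.892)
(-6, 10.392)
(-6.5, 11.258)
(0, 0)
(3, -5.196)
(8.5, -14.722)

Derivation:
Executing turtle program step by step:
Start: pos=(0,0), heading=0, pen down
RT 60: heading 0 -> 300
REPEAT 4 [
  -- iteration 1/4 --
  RT 90: heading 300 -> 210
  BK 1: (0,0) -> (0.866,0.5) [heading=210, draw]
  FD 13: (0.866,0.5) -> (-10.392,-6) [heading=210, draw]
  -- iteration 2/4 --
  RT 90: heading 210 -> 120
  BK 1: (-10.392,-6) -> (-9.892,-6.866) [heading=120, draw]
  FD 13: (-9.892,-6.866) -> (-16.392,4.392) [heading=120, draw]
  -- iteration 3/4 --
  RT 90: heading 120 -> 30
  BK 1: (-16.392,4.392) -> (-17.258,3.892) [heading=30, draw]
  FD 13: (-17.258,3.892) -> (-6,10.392) [heading=30, draw]
  -- iteration 4/4 --
  RT 90: heading 30 -> 300
  BK 1: (-6,10.392) -> (-6.5,11.258) [heading=300, draw]
  FD 13: (-6.5,11.258) -> (0,0) [heading=300, draw]
]
FD 6: (0,0) -> (3,-5.196) [heading=300, draw]
FD 11: (3,-5.196) -> (8.5,-14.722) [heading=300, draw]
Final: pos=(8.5,-14.722), heading=300, 10 segment(s) drawn
Waypoints (11 total):
(0, 0)
(0.866, 0.5)
(-10.392, -6)
(-9.892, -6.866)
(-16.392, 4.392)
(-17.258, 3.892)
(-6, 10.392)
(-6.5, 11.258)
(0, 0)
(3, -5.196)
(8.5, -14.722)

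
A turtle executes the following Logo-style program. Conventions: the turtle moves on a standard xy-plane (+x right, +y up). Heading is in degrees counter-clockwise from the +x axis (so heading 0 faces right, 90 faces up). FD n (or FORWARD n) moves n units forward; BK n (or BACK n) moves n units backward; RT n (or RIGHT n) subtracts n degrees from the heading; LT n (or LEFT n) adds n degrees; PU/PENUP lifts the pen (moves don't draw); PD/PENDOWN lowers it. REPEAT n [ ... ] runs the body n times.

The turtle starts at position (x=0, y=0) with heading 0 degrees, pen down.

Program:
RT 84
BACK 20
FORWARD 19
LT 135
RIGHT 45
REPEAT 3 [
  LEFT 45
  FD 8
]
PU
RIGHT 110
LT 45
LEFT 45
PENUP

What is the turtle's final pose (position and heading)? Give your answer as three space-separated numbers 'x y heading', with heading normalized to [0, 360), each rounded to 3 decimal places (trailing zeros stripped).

Executing turtle program step by step:
Start: pos=(0,0), heading=0, pen down
RT 84: heading 0 -> 276
BK 20: (0,0) -> (-2.091,19.89) [heading=276, draw]
FD 19: (-2.091,19.89) -> (-0.105,0.995) [heading=276, draw]
LT 135: heading 276 -> 51
RT 45: heading 51 -> 6
REPEAT 3 [
  -- iteration 1/3 --
  LT 45: heading 6 -> 51
  FD 8: (-0.105,0.995) -> (4.93,7.212) [heading=51, draw]
  -- iteration 2/3 --
  LT 45: heading 51 -> 96
  FD 8: (4.93,7.212) -> (4.094,15.168) [heading=96, draw]
  -- iteration 3/3 --
  LT 45: heading 96 -> 141
  FD 8: (4.094,15.168) -> (-2.123,20.202) [heading=141, draw]
]
PU: pen up
RT 110: heading 141 -> 31
LT 45: heading 31 -> 76
LT 45: heading 76 -> 121
PU: pen up
Final: pos=(-2.123,20.202), heading=121, 5 segment(s) drawn

Answer: -2.123 20.202 121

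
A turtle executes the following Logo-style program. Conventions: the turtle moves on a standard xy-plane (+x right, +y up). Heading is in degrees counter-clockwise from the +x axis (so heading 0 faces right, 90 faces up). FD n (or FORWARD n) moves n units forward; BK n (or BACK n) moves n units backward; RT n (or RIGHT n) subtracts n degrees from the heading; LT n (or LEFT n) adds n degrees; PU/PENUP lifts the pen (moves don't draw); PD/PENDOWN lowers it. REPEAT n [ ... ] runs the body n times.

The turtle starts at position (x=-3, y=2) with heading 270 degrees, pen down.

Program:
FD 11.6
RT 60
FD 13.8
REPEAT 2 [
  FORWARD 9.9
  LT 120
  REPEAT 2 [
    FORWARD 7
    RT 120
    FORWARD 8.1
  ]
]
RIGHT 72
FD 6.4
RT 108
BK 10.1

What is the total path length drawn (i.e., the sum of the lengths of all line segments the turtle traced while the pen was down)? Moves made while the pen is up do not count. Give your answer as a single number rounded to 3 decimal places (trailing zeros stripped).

Answer: 122.1

Derivation:
Executing turtle program step by step:
Start: pos=(-3,2), heading=270, pen down
FD 11.6: (-3,2) -> (-3,-9.6) [heading=270, draw]
RT 60: heading 270 -> 210
FD 13.8: (-3,-9.6) -> (-14.951,-16.5) [heading=210, draw]
REPEAT 2 [
  -- iteration 1/2 --
  FD 9.9: (-14.951,-16.5) -> (-23.525,-21.45) [heading=210, draw]
  LT 120: heading 210 -> 330
  REPEAT 2 [
    -- iteration 1/2 --
    FD 7: (-23.525,-21.45) -> (-17.463,-24.95) [heading=330, draw]
    RT 120: heading 330 -> 210
    FD 8.1: (-17.463,-24.95) -> (-24.477,-29) [heading=210, draw]
    -- iteration 2/2 --
    FD 7: (-24.477,-29) -> (-30.54,-32.5) [heading=210, draw]
    RT 120: heading 210 -> 90
    FD 8.1: (-30.54,-32.5) -> (-30.54,-24.4) [heading=90, draw]
  ]
  -- iteration 2/2 --
  FD 9.9: (-30.54,-24.4) -> (-30.54,-14.5) [heading=90, draw]
  LT 120: heading 90 -> 210
  REPEAT 2 [
    -- iteration 1/2 --
    FD 7: (-30.54,-14.5) -> (-36.602,-18) [heading=210, draw]
    RT 120: heading 210 -> 90
    FD 8.1: (-36.602,-18) -> (-36.602,-9.9) [heading=90, draw]
    -- iteration 2/2 --
    FD 7: (-36.602,-9.9) -> (-36.602,-2.9) [heading=90, draw]
    RT 120: heading 90 -> 330
    FD 8.1: (-36.602,-2.9) -> (-29.587,-6.95) [heading=330, draw]
  ]
]
RT 72: heading 330 -> 258
FD 6.4: (-29.587,-6.95) -> (-30.918,-13.21) [heading=258, draw]
RT 108: heading 258 -> 150
BK 10.1: (-30.918,-13.21) -> (-22.171,-18.26) [heading=150, draw]
Final: pos=(-22.171,-18.26), heading=150, 14 segment(s) drawn

Segment lengths:
  seg 1: (-3,2) -> (-3,-9.6), length = 11.6
  seg 2: (-3,-9.6) -> (-14.951,-16.5), length = 13.8
  seg 3: (-14.951,-16.5) -> (-23.525,-21.45), length = 9.9
  seg 4: (-23.525,-21.45) -> (-17.463,-24.95), length = 7
  seg 5: (-17.463,-24.95) -> (-24.477,-29), length = 8.1
  seg 6: (-24.477,-29) -> (-30.54,-32.5), length = 7
  seg 7: (-30.54,-32.5) -> (-30.54,-24.4), length = 8.1
  seg 8: (-30.54,-24.4) -> (-30.54,-14.5), length = 9.9
  seg 9: (-30.54,-14.5) -> (-36.602,-18), length = 7
  seg 10: (-36.602,-18) -> (-36.602,-9.9), length = 8.1
  seg 11: (-36.602,-9.9) -> (-36.602,-2.9), length = 7
  seg 12: (-36.602,-2.9) -> (-29.587,-6.95), length = 8.1
  seg 13: (-29.587,-6.95) -> (-30.918,-13.21), length = 6.4
  seg 14: (-30.918,-13.21) -> (-22.171,-18.26), length = 10.1
Total = 122.1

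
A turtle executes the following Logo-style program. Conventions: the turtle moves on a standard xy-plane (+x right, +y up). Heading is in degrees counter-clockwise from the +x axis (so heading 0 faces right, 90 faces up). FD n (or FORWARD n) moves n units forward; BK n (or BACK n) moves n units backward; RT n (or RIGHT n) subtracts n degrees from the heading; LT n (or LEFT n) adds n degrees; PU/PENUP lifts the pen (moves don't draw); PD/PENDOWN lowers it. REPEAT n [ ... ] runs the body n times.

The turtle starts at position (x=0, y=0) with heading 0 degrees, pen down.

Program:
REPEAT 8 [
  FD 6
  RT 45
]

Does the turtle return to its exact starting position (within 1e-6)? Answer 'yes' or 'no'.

Executing turtle program step by step:
Start: pos=(0,0), heading=0, pen down
REPEAT 8 [
  -- iteration 1/8 --
  FD 6: (0,0) -> (6,0) [heading=0, draw]
  RT 45: heading 0 -> 315
  -- iteration 2/8 --
  FD 6: (6,0) -> (10.243,-4.243) [heading=315, draw]
  RT 45: heading 315 -> 270
  -- iteration 3/8 --
  FD 6: (10.243,-4.243) -> (10.243,-10.243) [heading=270, draw]
  RT 45: heading 270 -> 225
  -- iteration 4/8 --
  FD 6: (10.243,-10.243) -> (6,-14.485) [heading=225, draw]
  RT 45: heading 225 -> 180
  -- iteration 5/8 --
  FD 6: (6,-14.485) -> (0,-14.485) [heading=180, draw]
  RT 45: heading 180 -> 135
  -- iteration 6/8 --
  FD 6: (0,-14.485) -> (-4.243,-10.243) [heading=135, draw]
  RT 45: heading 135 -> 90
  -- iteration 7/8 --
  FD 6: (-4.243,-10.243) -> (-4.243,-4.243) [heading=90, draw]
  RT 45: heading 90 -> 45
  -- iteration 8/8 --
  FD 6: (-4.243,-4.243) -> (0,0) [heading=45, draw]
  RT 45: heading 45 -> 0
]
Final: pos=(0,0), heading=0, 8 segment(s) drawn

Start position: (0, 0)
Final position: (0, 0)
Distance = 0; < 1e-6 -> CLOSED

Answer: yes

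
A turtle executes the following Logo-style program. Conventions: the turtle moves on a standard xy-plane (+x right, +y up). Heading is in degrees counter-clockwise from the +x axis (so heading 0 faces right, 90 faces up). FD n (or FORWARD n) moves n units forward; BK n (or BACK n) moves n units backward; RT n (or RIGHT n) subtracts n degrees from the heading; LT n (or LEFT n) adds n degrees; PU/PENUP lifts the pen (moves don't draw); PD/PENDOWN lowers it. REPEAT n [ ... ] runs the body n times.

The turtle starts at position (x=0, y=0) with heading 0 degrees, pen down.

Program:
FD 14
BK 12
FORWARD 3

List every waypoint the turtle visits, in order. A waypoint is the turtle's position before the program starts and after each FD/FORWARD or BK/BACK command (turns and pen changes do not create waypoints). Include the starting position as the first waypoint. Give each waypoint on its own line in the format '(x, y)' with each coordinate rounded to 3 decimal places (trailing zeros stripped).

Executing turtle program step by step:
Start: pos=(0,0), heading=0, pen down
FD 14: (0,0) -> (14,0) [heading=0, draw]
BK 12: (14,0) -> (2,0) [heading=0, draw]
FD 3: (2,0) -> (5,0) [heading=0, draw]
Final: pos=(5,0), heading=0, 3 segment(s) drawn
Waypoints (4 total):
(0, 0)
(14, 0)
(2, 0)
(5, 0)

Answer: (0, 0)
(14, 0)
(2, 0)
(5, 0)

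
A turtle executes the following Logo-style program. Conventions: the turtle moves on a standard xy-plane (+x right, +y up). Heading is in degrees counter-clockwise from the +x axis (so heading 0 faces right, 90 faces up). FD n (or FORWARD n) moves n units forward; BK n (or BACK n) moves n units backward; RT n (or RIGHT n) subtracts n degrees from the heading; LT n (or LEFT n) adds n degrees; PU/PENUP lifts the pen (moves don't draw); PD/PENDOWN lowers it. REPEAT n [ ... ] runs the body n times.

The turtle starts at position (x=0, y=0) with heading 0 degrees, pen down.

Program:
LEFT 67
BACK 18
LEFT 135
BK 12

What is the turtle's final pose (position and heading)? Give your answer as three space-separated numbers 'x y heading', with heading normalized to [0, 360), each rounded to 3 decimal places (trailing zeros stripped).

Answer: 4.093 -12.074 202

Derivation:
Executing turtle program step by step:
Start: pos=(0,0), heading=0, pen down
LT 67: heading 0 -> 67
BK 18: (0,0) -> (-7.033,-16.569) [heading=67, draw]
LT 135: heading 67 -> 202
BK 12: (-7.033,-16.569) -> (4.093,-12.074) [heading=202, draw]
Final: pos=(4.093,-12.074), heading=202, 2 segment(s) drawn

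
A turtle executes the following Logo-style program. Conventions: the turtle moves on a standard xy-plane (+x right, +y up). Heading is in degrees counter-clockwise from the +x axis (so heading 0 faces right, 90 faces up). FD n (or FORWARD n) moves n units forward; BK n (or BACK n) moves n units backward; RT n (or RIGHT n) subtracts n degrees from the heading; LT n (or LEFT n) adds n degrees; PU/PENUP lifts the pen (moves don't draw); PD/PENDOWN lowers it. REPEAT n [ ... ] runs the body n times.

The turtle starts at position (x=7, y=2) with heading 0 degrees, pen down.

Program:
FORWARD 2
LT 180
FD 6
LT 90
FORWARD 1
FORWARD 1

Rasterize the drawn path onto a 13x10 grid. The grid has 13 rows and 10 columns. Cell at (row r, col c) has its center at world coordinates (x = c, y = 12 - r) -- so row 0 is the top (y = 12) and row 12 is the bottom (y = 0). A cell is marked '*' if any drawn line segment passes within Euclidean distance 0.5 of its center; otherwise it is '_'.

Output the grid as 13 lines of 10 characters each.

Segment 0: (7,2) -> (9,2)
Segment 1: (9,2) -> (3,2)
Segment 2: (3,2) -> (3,1)
Segment 3: (3,1) -> (3,0)

Answer: __________
__________
__________
__________
__________
__________
__________
__________
__________
__________
___*******
___*______
___*______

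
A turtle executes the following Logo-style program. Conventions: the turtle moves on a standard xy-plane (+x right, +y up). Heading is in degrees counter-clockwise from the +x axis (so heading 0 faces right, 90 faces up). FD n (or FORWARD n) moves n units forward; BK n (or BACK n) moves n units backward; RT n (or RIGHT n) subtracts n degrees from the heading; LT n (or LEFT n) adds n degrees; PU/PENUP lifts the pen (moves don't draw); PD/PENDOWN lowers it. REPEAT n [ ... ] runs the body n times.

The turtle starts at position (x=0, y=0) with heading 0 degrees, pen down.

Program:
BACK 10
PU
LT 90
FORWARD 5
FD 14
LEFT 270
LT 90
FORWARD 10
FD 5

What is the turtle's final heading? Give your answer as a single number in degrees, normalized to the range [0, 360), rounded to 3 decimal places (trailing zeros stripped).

Executing turtle program step by step:
Start: pos=(0,0), heading=0, pen down
BK 10: (0,0) -> (-10,0) [heading=0, draw]
PU: pen up
LT 90: heading 0 -> 90
FD 5: (-10,0) -> (-10,5) [heading=90, move]
FD 14: (-10,5) -> (-10,19) [heading=90, move]
LT 270: heading 90 -> 0
LT 90: heading 0 -> 90
FD 10: (-10,19) -> (-10,29) [heading=90, move]
FD 5: (-10,29) -> (-10,34) [heading=90, move]
Final: pos=(-10,34), heading=90, 1 segment(s) drawn

Answer: 90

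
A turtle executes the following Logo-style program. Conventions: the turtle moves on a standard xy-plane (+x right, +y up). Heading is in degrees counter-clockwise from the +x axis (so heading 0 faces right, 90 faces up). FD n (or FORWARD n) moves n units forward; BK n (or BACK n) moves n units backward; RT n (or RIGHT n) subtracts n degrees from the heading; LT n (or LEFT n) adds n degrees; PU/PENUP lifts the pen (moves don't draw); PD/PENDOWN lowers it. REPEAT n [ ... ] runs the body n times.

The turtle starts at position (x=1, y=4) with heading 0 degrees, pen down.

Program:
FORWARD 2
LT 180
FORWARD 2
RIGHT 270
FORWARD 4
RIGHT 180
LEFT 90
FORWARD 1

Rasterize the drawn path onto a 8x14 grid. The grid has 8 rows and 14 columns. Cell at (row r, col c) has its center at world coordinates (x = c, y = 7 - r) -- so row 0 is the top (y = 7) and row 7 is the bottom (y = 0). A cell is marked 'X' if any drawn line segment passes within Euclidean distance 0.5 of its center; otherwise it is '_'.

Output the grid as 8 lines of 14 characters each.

Segment 0: (1,4) -> (3,4)
Segment 1: (3,4) -> (1,4)
Segment 2: (1,4) -> (1,0)
Segment 3: (1,0) -> (0,-0)

Answer: ______________
______________
______________
_XXX__________
_X____________
_X____________
_X____________
XX____________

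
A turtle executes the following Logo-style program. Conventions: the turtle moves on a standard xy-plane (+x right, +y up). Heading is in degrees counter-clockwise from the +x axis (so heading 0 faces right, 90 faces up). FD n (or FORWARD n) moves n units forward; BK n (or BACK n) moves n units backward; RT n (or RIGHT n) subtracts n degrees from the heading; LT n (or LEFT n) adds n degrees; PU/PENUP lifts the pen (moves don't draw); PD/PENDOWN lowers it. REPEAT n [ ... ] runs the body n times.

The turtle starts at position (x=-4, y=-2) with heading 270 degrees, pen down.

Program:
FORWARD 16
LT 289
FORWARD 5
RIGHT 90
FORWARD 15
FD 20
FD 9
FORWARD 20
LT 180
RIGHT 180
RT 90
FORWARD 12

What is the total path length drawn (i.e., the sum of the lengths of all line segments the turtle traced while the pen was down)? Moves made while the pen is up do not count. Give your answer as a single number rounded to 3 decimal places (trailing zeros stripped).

Executing turtle program step by step:
Start: pos=(-4,-2), heading=270, pen down
FD 16: (-4,-2) -> (-4,-18) [heading=270, draw]
LT 289: heading 270 -> 199
FD 5: (-4,-18) -> (-8.728,-19.628) [heading=199, draw]
RT 90: heading 199 -> 109
FD 15: (-8.728,-19.628) -> (-13.611,-5.445) [heading=109, draw]
FD 20: (-13.611,-5.445) -> (-20.122,13.465) [heading=109, draw]
FD 9: (-20.122,13.465) -> (-23.053,21.975) [heading=109, draw]
FD 20: (-23.053,21.975) -> (-29.564,40.885) [heading=109, draw]
LT 180: heading 109 -> 289
RT 180: heading 289 -> 109
RT 90: heading 109 -> 19
FD 12: (-29.564,40.885) -> (-18.218,44.792) [heading=19, draw]
Final: pos=(-18.218,44.792), heading=19, 7 segment(s) drawn

Segment lengths:
  seg 1: (-4,-2) -> (-4,-18), length = 16
  seg 2: (-4,-18) -> (-8.728,-19.628), length = 5
  seg 3: (-8.728,-19.628) -> (-13.611,-5.445), length = 15
  seg 4: (-13.611,-5.445) -> (-20.122,13.465), length = 20
  seg 5: (-20.122,13.465) -> (-23.053,21.975), length = 9
  seg 6: (-23.053,21.975) -> (-29.564,40.885), length = 20
  seg 7: (-29.564,40.885) -> (-18.218,44.792), length = 12
Total = 97

Answer: 97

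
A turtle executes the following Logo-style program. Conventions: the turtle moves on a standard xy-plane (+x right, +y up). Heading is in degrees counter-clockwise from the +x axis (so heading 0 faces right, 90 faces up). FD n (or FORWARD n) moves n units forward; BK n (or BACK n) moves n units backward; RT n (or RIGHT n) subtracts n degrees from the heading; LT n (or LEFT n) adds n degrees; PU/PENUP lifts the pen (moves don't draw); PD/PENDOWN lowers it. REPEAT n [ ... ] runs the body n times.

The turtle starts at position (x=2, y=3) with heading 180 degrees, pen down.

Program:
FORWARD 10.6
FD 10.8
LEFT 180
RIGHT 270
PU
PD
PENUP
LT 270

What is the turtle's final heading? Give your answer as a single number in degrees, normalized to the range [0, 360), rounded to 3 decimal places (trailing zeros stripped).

Answer: 0

Derivation:
Executing turtle program step by step:
Start: pos=(2,3), heading=180, pen down
FD 10.6: (2,3) -> (-8.6,3) [heading=180, draw]
FD 10.8: (-8.6,3) -> (-19.4,3) [heading=180, draw]
LT 180: heading 180 -> 0
RT 270: heading 0 -> 90
PU: pen up
PD: pen down
PU: pen up
LT 270: heading 90 -> 0
Final: pos=(-19.4,3), heading=0, 2 segment(s) drawn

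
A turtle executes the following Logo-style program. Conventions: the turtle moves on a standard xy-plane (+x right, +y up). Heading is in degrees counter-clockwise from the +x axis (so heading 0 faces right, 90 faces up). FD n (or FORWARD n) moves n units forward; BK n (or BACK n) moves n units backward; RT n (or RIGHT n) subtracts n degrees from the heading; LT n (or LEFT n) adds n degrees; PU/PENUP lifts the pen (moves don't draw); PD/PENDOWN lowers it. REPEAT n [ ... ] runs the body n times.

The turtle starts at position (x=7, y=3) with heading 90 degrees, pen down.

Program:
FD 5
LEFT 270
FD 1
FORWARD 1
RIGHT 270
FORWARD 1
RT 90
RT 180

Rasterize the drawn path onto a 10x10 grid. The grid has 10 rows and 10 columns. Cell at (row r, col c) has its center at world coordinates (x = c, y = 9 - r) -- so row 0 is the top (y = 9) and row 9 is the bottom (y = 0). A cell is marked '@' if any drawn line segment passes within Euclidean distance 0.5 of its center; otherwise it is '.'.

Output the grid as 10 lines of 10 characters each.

Segment 0: (7,3) -> (7,8)
Segment 1: (7,8) -> (8,8)
Segment 2: (8,8) -> (9,8)
Segment 3: (9,8) -> (9,9)

Answer: .........@
.......@@@
.......@..
.......@..
.......@..
.......@..
.......@..
..........
..........
..........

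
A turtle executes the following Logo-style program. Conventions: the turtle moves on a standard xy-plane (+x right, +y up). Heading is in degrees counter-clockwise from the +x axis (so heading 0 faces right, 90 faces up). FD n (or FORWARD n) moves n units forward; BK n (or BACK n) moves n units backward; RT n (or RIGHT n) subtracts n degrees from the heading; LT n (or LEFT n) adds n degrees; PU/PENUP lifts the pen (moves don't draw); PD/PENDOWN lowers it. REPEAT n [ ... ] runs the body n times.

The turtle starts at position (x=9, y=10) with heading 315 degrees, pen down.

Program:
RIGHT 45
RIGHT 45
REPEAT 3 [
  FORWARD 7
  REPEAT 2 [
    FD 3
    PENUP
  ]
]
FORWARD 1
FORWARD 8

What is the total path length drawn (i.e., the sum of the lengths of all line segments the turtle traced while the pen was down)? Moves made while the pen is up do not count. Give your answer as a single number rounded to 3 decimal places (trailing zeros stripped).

Executing turtle program step by step:
Start: pos=(9,10), heading=315, pen down
RT 45: heading 315 -> 270
RT 45: heading 270 -> 225
REPEAT 3 [
  -- iteration 1/3 --
  FD 7: (9,10) -> (4.05,5.05) [heading=225, draw]
  REPEAT 2 [
    -- iteration 1/2 --
    FD 3: (4.05,5.05) -> (1.929,2.929) [heading=225, draw]
    PU: pen up
    -- iteration 2/2 --
    FD 3: (1.929,2.929) -> (-0.192,0.808) [heading=225, move]
    PU: pen up
  ]
  -- iteration 2/3 --
  FD 7: (-0.192,0.808) -> (-5.142,-4.142) [heading=225, move]
  REPEAT 2 [
    -- iteration 1/2 --
    FD 3: (-5.142,-4.142) -> (-7.263,-6.263) [heading=225, move]
    PU: pen up
    -- iteration 2/2 --
    FD 3: (-7.263,-6.263) -> (-9.385,-8.385) [heading=225, move]
    PU: pen up
  ]
  -- iteration 3/3 --
  FD 7: (-9.385,-8.385) -> (-14.335,-13.335) [heading=225, move]
  REPEAT 2 [
    -- iteration 1/2 --
    FD 3: (-14.335,-13.335) -> (-16.456,-15.456) [heading=225, move]
    PU: pen up
    -- iteration 2/2 --
    FD 3: (-16.456,-15.456) -> (-18.577,-17.577) [heading=225, move]
    PU: pen up
  ]
]
FD 1: (-18.577,-17.577) -> (-19.284,-18.284) [heading=225, move]
FD 8: (-19.284,-18.284) -> (-24.941,-23.941) [heading=225, move]
Final: pos=(-24.941,-23.941), heading=225, 2 segment(s) drawn

Segment lengths:
  seg 1: (9,10) -> (4.05,5.05), length = 7
  seg 2: (4.05,5.05) -> (1.929,2.929), length = 3
Total = 10

Answer: 10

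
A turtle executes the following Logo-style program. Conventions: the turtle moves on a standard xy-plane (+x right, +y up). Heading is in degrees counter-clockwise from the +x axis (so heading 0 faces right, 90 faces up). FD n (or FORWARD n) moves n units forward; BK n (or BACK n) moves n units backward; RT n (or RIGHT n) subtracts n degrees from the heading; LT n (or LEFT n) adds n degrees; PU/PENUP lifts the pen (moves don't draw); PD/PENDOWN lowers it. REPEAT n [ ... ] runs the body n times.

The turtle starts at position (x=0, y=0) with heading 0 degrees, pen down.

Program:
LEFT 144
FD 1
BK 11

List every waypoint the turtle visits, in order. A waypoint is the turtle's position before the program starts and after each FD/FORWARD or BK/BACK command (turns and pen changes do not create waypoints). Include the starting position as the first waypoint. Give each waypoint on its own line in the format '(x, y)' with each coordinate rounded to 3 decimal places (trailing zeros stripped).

Answer: (0, 0)
(-0.809, 0.588)
(8.09, -5.878)

Derivation:
Executing turtle program step by step:
Start: pos=(0,0), heading=0, pen down
LT 144: heading 0 -> 144
FD 1: (0,0) -> (-0.809,0.588) [heading=144, draw]
BK 11: (-0.809,0.588) -> (8.09,-5.878) [heading=144, draw]
Final: pos=(8.09,-5.878), heading=144, 2 segment(s) drawn
Waypoints (3 total):
(0, 0)
(-0.809, 0.588)
(8.09, -5.878)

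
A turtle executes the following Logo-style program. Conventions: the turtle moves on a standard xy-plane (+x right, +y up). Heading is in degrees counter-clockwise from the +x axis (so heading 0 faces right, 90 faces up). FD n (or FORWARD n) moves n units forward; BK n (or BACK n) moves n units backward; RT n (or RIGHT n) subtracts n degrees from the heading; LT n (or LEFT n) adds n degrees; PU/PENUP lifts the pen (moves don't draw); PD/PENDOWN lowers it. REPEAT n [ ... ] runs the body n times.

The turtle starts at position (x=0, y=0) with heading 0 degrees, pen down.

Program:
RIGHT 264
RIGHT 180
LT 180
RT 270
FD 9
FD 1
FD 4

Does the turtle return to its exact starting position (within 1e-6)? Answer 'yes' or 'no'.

Executing turtle program step by step:
Start: pos=(0,0), heading=0, pen down
RT 264: heading 0 -> 96
RT 180: heading 96 -> 276
LT 180: heading 276 -> 96
RT 270: heading 96 -> 186
FD 9: (0,0) -> (-8.951,-0.941) [heading=186, draw]
FD 1: (-8.951,-0.941) -> (-9.945,-1.045) [heading=186, draw]
FD 4: (-9.945,-1.045) -> (-13.923,-1.463) [heading=186, draw]
Final: pos=(-13.923,-1.463), heading=186, 3 segment(s) drawn

Start position: (0, 0)
Final position: (-13.923, -1.463)
Distance = 14; >= 1e-6 -> NOT closed

Answer: no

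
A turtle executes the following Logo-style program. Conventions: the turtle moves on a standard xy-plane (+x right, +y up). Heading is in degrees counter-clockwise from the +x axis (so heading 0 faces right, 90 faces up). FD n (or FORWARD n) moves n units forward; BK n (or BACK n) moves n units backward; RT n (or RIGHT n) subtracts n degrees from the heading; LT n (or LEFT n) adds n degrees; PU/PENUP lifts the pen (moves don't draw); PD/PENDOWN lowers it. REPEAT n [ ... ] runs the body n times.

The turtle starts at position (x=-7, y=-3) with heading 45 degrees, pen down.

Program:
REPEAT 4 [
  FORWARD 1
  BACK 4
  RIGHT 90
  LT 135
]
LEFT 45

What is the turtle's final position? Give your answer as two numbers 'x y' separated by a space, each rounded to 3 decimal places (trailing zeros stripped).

Answer: -4 -10.243

Derivation:
Executing turtle program step by step:
Start: pos=(-7,-3), heading=45, pen down
REPEAT 4 [
  -- iteration 1/4 --
  FD 1: (-7,-3) -> (-6.293,-2.293) [heading=45, draw]
  BK 4: (-6.293,-2.293) -> (-9.121,-5.121) [heading=45, draw]
  RT 90: heading 45 -> 315
  LT 135: heading 315 -> 90
  -- iteration 2/4 --
  FD 1: (-9.121,-5.121) -> (-9.121,-4.121) [heading=90, draw]
  BK 4: (-9.121,-4.121) -> (-9.121,-8.121) [heading=90, draw]
  RT 90: heading 90 -> 0
  LT 135: heading 0 -> 135
  -- iteration 3/4 --
  FD 1: (-9.121,-8.121) -> (-9.828,-7.414) [heading=135, draw]
  BK 4: (-9.828,-7.414) -> (-7,-10.243) [heading=135, draw]
  RT 90: heading 135 -> 45
  LT 135: heading 45 -> 180
  -- iteration 4/4 --
  FD 1: (-7,-10.243) -> (-8,-10.243) [heading=180, draw]
  BK 4: (-8,-10.243) -> (-4,-10.243) [heading=180, draw]
  RT 90: heading 180 -> 90
  LT 135: heading 90 -> 225
]
LT 45: heading 225 -> 270
Final: pos=(-4,-10.243), heading=270, 8 segment(s) drawn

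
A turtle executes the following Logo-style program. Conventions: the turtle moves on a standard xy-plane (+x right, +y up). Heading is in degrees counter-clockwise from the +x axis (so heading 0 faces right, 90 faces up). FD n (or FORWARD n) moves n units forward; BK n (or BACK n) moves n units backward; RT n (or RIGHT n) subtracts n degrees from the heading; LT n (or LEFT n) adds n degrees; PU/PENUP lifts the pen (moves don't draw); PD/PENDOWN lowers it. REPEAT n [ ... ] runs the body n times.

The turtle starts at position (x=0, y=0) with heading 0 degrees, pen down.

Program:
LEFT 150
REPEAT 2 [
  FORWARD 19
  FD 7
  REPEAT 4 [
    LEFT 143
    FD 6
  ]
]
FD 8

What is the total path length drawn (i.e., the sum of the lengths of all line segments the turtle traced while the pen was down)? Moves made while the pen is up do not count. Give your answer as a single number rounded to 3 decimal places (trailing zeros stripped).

Executing turtle program step by step:
Start: pos=(0,0), heading=0, pen down
LT 150: heading 0 -> 150
REPEAT 2 [
  -- iteration 1/2 --
  FD 19: (0,0) -> (-16.454,9.5) [heading=150, draw]
  FD 7: (-16.454,9.5) -> (-22.517,13) [heading=150, draw]
  REPEAT 4 [
    -- iteration 1/4 --
    LT 143: heading 150 -> 293
    FD 6: (-22.517,13) -> (-20.172,7.477) [heading=293, draw]
    -- iteration 2/4 --
    LT 143: heading 293 -> 76
    FD 6: (-20.172,7.477) -> (-18.721,13.299) [heading=76, draw]
    -- iteration 3/4 --
    LT 143: heading 76 -> 219
    FD 6: (-18.721,13.299) -> (-23.384,9.523) [heading=219, draw]
    -- iteration 4/4 --
    LT 143: heading 219 -> 2
    FD 6: (-23.384,9.523) -> (-17.387,9.732) [heading=2, draw]
  ]
  -- iteration 2/2 --
  FD 19: (-17.387,9.732) -> (1.601,10.395) [heading=2, draw]
  FD 7: (1.601,10.395) -> (8.597,10.64) [heading=2, draw]
  REPEAT 4 [
    -- iteration 1/4 --
    LT 143: heading 2 -> 145
    FD 6: (8.597,10.64) -> (3.682,14.081) [heading=145, draw]
    -- iteration 2/4 --
    LT 143: heading 145 -> 288
    FD 6: (3.682,14.081) -> (5.536,8.375) [heading=288, draw]
    -- iteration 3/4 --
    LT 143: heading 288 -> 71
    FD 6: (5.536,8.375) -> (7.489,14.048) [heading=71, draw]
    -- iteration 4/4 --
    LT 143: heading 71 -> 214
    FD 6: (7.489,14.048) -> (2.515,10.693) [heading=214, draw]
  ]
]
FD 8: (2.515,10.693) -> (-4.117,6.219) [heading=214, draw]
Final: pos=(-4.117,6.219), heading=214, 13 segment(s) drawn

Segment lengths:
  seg 1: (0,0) -> (-16.454,9.5), length = 19
  seg 2: (-16.454,9.5) -> (-22.517,13), length = 7
  seg 3: (-22.517,13) -> (-20.172,7.477), length = 6
  seg 4: (-20.172,7.477) -> (-18.721,13.299), length = 6
  seg 5: (-18.721,13.299) -> (-23.384,9.523), length = 6
  seg 6: (-23.384,9.523) -> (-17.387,9.732), length = 6
  seg 7: (-17.387,9.732) -> (1.601,10.395), length = 19
  seg 8: (1.601,10.395) -> (8.597,10.64), length = 7
  seg 9: (8.597,10.64) -> (3.682,14.081), length = 6
  seg 10: (3.682,14.081) -> (5.536,8.375), length = 6
  seg 11: (5.536,8.375) -> (7.489,14.048), length = 6
  seg 12: (7.489,14.048) -> (2.515,10.693), length = 6
  seg 13: (2.515,10.693) -> (-4.117,6.219), length = 8
Total = 108

Answer: 108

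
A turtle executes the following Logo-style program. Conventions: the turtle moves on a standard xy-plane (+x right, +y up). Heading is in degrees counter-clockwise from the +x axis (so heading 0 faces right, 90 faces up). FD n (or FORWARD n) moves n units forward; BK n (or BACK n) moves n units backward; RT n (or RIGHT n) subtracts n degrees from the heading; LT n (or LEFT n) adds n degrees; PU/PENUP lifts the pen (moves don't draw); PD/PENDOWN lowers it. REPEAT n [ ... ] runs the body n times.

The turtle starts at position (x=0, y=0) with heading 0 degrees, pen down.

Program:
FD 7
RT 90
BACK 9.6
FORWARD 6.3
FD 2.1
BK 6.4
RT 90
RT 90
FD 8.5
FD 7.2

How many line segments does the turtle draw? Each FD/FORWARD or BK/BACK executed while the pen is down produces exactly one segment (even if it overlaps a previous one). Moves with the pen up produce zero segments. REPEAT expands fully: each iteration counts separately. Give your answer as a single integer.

Answer: 7

Derivation:
Executing turtle program step by step:
Start: pos=(0,0), heading=0, pen down
FD 7: (0,0) -> (7,0) [heading=0, draw]
RT 90: heading 0 -> 270
BK 9.6: (7,0) -> (7,9.6) [heading=270, draw]
FD 6.3: (7,9.6) -> (7,3.3) [heading=270, draw]
FD 2.1: (7,3.3) -> (7,1.2) [heading=270, draw]
BK 6.4: (7,1.2) -> (7,7.6) [heading=270, draw]
RT 90: heading 270 -> 180
RT 90: heading 180 -> 90
FD 8.5: (7,7.6) -> (7,16.1) [heading=90, draw]
FD 7.2: (7,16.1) -> (7,23.3) [heading=90, draw]
Final: pos=(7,23.3), heading=90, 7 segment(s) drawn
Segments drawn: 7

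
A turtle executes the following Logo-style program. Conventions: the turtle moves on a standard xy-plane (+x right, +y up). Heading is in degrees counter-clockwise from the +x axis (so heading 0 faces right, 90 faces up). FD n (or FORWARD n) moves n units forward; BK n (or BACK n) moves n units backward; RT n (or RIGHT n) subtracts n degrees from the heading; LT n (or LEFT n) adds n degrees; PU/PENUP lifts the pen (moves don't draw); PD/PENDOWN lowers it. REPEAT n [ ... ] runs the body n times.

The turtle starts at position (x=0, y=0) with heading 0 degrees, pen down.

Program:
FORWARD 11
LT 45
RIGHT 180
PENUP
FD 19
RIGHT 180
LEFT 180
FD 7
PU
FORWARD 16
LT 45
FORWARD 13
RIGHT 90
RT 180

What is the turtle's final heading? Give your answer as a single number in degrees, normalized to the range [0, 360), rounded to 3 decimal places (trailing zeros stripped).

Answer: 0

Derivation:
Executing turtle program step by step:
Start: pos=(0,0), heading=0, pen down
FD 11: (0,0) -> (11,0) [heading=0, draw]
LT 45: heading 0 -> 45
RT 180: heading 45 -> 225
PU: pen up
FD 19: (11,0) -> (-2.435,-13.435) [heading=225, move]
RT 180: heading 225 -> 45
LT 180: heading 45 -> 225
FD 7: (-2.435,-13.435) -> (-7.385,-18.385) [heading=225, move]
PU: pen up
FD 16: (-7.385,-18.385) -> (-18.698,-29.698) [heading=225, move]
LT 45: heading 225 -> 270
FD 13: (-18.698,-29.698) -> (-18.698,-42.698) [heading=270, move]
RT 90: heading 270 -> 180
RT 180: heading 180 -> 0
Final: pos=(-18.698,-42.698), heading=0, 1 segment(s) drawn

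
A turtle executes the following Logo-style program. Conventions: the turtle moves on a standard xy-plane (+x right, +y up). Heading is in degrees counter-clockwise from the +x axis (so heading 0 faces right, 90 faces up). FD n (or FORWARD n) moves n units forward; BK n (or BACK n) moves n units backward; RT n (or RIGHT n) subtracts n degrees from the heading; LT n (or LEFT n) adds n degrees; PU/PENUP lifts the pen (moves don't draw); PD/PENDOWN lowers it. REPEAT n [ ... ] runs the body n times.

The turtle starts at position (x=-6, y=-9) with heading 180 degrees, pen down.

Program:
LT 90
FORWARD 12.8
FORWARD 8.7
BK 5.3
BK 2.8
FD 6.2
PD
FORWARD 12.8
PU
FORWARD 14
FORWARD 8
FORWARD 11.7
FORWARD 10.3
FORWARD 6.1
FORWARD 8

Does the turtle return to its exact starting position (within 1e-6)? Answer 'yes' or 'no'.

Answer: no

Derivation:
Executing turtle program step by step:
Start: pos=(-6,-9), heading=180, pen down
LT 90: heading 180 -> 270
FD 12.8: (-6,-9) -> (-6,-21.8) [heading=270, draw]
FD 8.7: (-6,-21.8) -> (-6,-30.5) [heading=270, draw]
BK 5.3: (-6,-30.5) -> (-6,-25.2) [heading=270, draw]
BK 2.8: (-6,-25.2) -> (-6,-22.4) [heading=270, draw]
FD 6.2: (-6,-22.4) -> (-6,-28.6) [heading=270, draw]
PD: pen down
FD 12.8: (-6,-28.6) -> (-6,-41.4) [heading=270, draw]
PU: pen up
FD 14: (-6,-41.4) -> (-6,-55.4) [heading=270, move]
FD 8: (-6,-55.4) -> (-6,-63.4) [heading=270, move]
FD 11.7: (-6,-63.4) -> (-6,-75.1) [heading=270, move]
FD 10.3: (-6,-75.1) -> (-6,-85.4) [heading=270, move]
FD 6.1: (-6,-85.4) -> (-6,-91.5) [heading=270, move]
FD 8: (-6,-91.5) -> (-6,-99.5) [heading=270, move]
Final: pos=(-6,-99.5), heading=270, 6 segment(s) drawn

Start position: (-6, -9)
Final position: (-6, -99.5)
Distance = 90.5; >= 1e-6 -> NOT closed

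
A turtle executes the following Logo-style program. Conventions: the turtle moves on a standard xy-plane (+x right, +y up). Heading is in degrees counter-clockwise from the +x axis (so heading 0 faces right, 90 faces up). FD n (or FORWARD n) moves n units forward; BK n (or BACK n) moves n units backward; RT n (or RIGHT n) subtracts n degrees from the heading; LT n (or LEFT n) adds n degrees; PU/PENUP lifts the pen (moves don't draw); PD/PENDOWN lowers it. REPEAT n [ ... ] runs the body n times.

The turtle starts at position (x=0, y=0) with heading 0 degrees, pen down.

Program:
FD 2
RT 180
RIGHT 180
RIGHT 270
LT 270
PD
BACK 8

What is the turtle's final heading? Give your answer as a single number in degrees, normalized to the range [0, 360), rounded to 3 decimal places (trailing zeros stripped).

Executing turtle program step by step:
Start: pos=(0,0), heading=0, pen down
FD 2: (0,0) -> (2,0) [heading=0, draw]
RT 180: heading 0 -> 180
RT 180: heading 180 -> 0
RT 270: heading 0 -> 90
LT 270: heading 90 -> 0
PD: pen down
BK 8: (2,0) -> (-6,0) [heading=0, draw]
Final: pos=(-6,0), heading=0, 2 segment(s) drawn

Answer: 0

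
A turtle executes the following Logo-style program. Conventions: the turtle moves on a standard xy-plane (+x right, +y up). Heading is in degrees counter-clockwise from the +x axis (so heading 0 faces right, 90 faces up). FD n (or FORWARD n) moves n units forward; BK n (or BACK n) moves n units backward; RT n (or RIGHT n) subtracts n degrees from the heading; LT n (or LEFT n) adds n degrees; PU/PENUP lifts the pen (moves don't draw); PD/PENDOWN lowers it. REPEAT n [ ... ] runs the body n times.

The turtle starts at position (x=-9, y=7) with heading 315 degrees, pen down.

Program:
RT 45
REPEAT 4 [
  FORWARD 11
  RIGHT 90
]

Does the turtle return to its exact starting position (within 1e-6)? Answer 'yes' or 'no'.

Executing turtle program step by step:
Start: pos=(-9,7), heading=315, pen down
RT 45: heading 315 -> 270
REPEAT 4 [
  -- iteration 1/4 --
  FD 11: (-9,7) -> (-9,-4) [heading=270, draw]
  RT 90: heading 270 -> 180
  -- iteration 2/4 --
  FD 11: (-9,-4) -> (-20,-4) [heading=180, draw]
  RT 90: heading 180 -> 90
  -- iteration 3/4 --
  FD 11: (-20,-4) -> (-20,7) [heading=90, draw]
  RT 90: heading 90 -> 0
  -- iteration 4/4 --
  FD 11: (-20,7) -> (-9,7) [heading=0, draw]
  RT 90: heading 0 -> 270
]
Final: pos=(-9,7), heading=270, 4 segment(s) drawn

Start position: (-9, 7)
Final position: (-9, 7)
Distance = 0; < 1e-6 -> CLOSED

Answer: yes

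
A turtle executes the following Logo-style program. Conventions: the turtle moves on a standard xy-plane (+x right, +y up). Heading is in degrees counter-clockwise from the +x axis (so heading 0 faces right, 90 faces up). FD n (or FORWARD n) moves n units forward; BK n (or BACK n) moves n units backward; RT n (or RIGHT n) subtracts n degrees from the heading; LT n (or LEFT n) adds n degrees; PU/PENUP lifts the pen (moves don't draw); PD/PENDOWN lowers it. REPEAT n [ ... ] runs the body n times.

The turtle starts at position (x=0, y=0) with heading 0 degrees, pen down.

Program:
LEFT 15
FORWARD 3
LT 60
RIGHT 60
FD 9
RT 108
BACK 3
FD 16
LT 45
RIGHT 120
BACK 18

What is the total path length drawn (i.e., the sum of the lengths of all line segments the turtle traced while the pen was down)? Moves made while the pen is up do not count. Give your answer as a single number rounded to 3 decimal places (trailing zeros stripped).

Answer: 49

Derivation:
Executing turtle program step by step:
Start: pos=(0,0), heading=0, pen down
LT 15: heading 0 -> 15
FD 3: (0,0) -> (2.898,0.776) [heading=15, draw]
LT 60: heading 15 -> 75
RT 60: heading 75 -> 15
FD 9: (2.898,0.776) -> (11.591,3.106) [heading=15, draw]
RT 108: heading 15 -> 267
BK 3: (11.591,3.106) -> (11.748,6.102) [heading=267, draw]
FD 16: (11.748,6.102) -> (10.911,-9.876) [heading=267, draw]
LT 45: heading 267 -> 312
RT 120: heading 312 -> 192
BK 18: (10.911,-9.876) -> (28.517,-6.134) [heading=192, draw]
Final: pos=(28.517,-6.134), heading=192, 5 segment(s) drawn

Segment lengths:
  seg 1: (0,0) -> (2.898,0.776), length = 3
  seg 2: (2.898,0.776) -> (11.591,3.106), length = 9
  seg 3: (11.591,3.106) -> (11.748,6.102), length = 3
  seg 4: (11.748,6.102) -> (10.911,-9.876), length = 16
  seg 5: (10.911,-9.876) -> (28.517,-6.134), length = 18
Total = 49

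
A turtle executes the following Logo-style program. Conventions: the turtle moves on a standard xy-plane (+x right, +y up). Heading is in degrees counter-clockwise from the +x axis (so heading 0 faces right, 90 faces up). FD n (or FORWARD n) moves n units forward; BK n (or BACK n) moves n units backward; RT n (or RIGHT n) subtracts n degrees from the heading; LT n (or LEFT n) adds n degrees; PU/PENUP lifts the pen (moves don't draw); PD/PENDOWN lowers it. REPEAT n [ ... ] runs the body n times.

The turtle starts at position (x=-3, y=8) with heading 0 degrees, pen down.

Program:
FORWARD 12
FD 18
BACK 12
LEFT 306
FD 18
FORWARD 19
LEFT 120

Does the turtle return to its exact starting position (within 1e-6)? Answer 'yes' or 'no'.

Executing turtle program step by step:
Start: pos=(-3,8), heading=0, pen down
FD 12: (-3,8) -> (9,8) [heading=0, draw]
FD 18: (9,8) -> (27,8) [heading=0, draw]
BK 12: (27,8) -> (15,8) [heading=0, draw]
LT 306: heading 0 -> 306
FD 18: (15,8) -> (25.58,-6.562) [heading=306, draw]
FD 19: (25.58,-6.562) -> (36.748,-21.934) [heading=306, draw]
LT 120: heading 306 -> 66
Final: pos=(36.748,-21.934), heading=66, 5 segment(s) drawn

Start position: (-3, 8)
Final position: (36.748, -21.934)
Distance = 49.759; >= 1e-6 -> NOT closed

Answer: no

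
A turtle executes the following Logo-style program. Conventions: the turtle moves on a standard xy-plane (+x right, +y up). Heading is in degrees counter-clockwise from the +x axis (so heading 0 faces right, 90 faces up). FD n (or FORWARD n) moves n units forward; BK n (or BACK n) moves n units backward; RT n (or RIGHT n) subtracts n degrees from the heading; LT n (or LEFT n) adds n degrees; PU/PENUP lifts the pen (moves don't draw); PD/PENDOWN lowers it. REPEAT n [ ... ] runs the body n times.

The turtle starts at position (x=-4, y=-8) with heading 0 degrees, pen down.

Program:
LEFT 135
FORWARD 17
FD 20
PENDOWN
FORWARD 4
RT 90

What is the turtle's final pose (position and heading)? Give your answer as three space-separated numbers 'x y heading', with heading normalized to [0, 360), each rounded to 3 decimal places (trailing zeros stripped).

Executing turtle program step by step:
Start: pos=(-4,-8), heading=0, pen down
LT 135: heading 0 -> 135
FD 17: (-4,-8) -> (-16.021,4.021) [heading=135, draw]
FD 20: (-16.021,4.021) -> (-30.163,18.163) [heading=135, draw]
PD: pen down
FD 4: (-30.163,18.163) -> (-32.991,20.991) [heading=135, draw]
RT 90: heading 135 -> 45
Final: pos=(-32.991,20.991), heading=45, 3 segment(s) drawn

Answer: -32.991 20.991 45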